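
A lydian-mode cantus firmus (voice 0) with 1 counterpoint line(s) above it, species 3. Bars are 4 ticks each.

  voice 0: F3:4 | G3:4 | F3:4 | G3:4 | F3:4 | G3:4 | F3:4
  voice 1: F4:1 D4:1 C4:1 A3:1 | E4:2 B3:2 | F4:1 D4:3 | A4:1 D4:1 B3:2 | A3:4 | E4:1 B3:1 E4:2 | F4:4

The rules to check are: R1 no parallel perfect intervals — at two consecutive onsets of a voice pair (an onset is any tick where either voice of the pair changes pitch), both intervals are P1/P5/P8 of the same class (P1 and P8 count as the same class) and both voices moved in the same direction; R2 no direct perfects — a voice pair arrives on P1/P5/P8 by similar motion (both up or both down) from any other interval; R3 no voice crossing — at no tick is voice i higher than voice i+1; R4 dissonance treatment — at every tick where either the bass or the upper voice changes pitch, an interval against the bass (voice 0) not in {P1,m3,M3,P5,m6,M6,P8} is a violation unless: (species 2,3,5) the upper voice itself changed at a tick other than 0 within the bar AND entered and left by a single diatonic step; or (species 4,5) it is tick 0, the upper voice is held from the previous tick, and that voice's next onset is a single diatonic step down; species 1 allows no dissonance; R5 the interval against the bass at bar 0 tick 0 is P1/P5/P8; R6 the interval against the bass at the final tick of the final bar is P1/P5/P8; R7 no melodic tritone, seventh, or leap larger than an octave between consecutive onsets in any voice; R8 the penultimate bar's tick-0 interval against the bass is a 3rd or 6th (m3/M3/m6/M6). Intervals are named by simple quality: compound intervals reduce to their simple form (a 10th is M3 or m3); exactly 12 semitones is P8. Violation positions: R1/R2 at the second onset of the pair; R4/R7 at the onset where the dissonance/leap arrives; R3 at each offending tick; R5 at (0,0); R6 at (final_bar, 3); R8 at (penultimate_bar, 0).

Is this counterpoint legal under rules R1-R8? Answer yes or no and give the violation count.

No (2 violations)

bar 0: v0=F3 v1=F4 (P8)
bar 1: v0=G3 v1=E4 (M6)
bar 2: v0=F3 v1=F4 (P8)
bar 3: v0=G3 v1=A4 (M2)
bar 4: v0=F3 v1=A3 (M3)
bar 5: v0=G3 v1=E4 (M6)
bar 6: v0=F3 v1=F4 (P8)
  R7 @ bar2.0: B3->F4 leap 6st
  R4 @ bar3.0: G3/A4 M2 untreated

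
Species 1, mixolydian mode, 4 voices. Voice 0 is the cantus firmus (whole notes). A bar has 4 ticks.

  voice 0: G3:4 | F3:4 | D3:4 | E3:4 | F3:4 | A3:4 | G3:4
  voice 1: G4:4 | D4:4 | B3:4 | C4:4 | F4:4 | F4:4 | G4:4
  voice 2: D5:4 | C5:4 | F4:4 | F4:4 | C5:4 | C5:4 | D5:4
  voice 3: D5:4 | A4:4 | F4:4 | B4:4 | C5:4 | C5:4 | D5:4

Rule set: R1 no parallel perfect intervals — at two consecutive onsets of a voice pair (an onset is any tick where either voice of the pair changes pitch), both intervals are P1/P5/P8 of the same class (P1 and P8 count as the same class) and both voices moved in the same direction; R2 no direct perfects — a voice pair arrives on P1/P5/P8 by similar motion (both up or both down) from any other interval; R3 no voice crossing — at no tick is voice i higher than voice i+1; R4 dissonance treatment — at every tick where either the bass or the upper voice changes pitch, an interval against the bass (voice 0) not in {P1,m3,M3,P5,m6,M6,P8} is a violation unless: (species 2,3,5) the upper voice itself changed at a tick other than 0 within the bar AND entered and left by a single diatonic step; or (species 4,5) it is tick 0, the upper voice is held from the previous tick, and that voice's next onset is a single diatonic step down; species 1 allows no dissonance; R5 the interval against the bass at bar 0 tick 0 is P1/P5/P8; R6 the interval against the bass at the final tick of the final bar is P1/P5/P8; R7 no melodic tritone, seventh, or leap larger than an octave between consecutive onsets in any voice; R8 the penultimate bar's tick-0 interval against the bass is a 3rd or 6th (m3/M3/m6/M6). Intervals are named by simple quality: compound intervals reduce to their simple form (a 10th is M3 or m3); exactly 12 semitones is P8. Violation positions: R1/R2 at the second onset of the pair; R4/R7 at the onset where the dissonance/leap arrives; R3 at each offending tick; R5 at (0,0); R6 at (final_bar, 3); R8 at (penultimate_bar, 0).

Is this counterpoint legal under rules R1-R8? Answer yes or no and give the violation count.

No (19 violations)

bar 0: v0=G3 v1=G4 v2=D5 v3=D5 (P5)
bar 1: v0=F3 v1=D4 v2=C5 v3=A4 (M3)
bar 2: v0=D3 v1=B3 v2=F4 v3=F4 (m3)
bar 3: v0=E3 v1=C4 v2=F4 v3=B4 (P5)
bar 4: v0=F3 v1=F4 v2=C5 v3=C5 (P5)
bar 5: v0=A3 v1=F4 v2=C5 v3=C5 (m3)
bar 6: v0=G3 v1=G4 v2=D5 v3=D5 (P5)
  R1 @ bar1.0: G3/D5 P5 -> F3/C5 P5 similar
  R1 @ bar1.0: G4/D5 P5 -> D4/A4 P5 similar
  R3 @ bar1.0: C5 above A4
  R3 @ bar1.1: C5 above A4
  R3 @ bar1.2: C5 above A4
  R3 @ bar1.3: C5 above A4
  R2 @ bar2.0: C5/A4 m3 -> F4/F4 P1 similar
  R2 @ bar3.0: D3/F4 m3 -> E3/B4 P5 similar
  R4 @ bar3.0: E3/F4 m2 untreated
  R7 @ bar3.0: F4->B4 leap 6st
  R1 @ bar4.0: E3/B4 P5 -> F3/C5 P5 similar
  R2 @ bar4.0: E3/C4 m6 -> F3/F4 P8 similar
  R2 @ bar4.0: E3/F4 m2 -> F3/C5 P5 similar
  R2 @ bar4.0: C4/F4 P4 -> F4/C5 P5 similar
  R2 @ bar4.0: C4/B4 M7 -> F4/C5 P5 similar
  R2 @ bar4.0: F4/B4 TT -> C5/C5 P1 similar
  R1 @ bar6.0: F4/C5 P5 -> G4/D5 P5 similar
  R1 @ bar6.0: F4/C5 P5 -> G4/D5 P5 similar
  R1 @ bar6.0: C5/C5 P1 -> D5/D5 P1 similar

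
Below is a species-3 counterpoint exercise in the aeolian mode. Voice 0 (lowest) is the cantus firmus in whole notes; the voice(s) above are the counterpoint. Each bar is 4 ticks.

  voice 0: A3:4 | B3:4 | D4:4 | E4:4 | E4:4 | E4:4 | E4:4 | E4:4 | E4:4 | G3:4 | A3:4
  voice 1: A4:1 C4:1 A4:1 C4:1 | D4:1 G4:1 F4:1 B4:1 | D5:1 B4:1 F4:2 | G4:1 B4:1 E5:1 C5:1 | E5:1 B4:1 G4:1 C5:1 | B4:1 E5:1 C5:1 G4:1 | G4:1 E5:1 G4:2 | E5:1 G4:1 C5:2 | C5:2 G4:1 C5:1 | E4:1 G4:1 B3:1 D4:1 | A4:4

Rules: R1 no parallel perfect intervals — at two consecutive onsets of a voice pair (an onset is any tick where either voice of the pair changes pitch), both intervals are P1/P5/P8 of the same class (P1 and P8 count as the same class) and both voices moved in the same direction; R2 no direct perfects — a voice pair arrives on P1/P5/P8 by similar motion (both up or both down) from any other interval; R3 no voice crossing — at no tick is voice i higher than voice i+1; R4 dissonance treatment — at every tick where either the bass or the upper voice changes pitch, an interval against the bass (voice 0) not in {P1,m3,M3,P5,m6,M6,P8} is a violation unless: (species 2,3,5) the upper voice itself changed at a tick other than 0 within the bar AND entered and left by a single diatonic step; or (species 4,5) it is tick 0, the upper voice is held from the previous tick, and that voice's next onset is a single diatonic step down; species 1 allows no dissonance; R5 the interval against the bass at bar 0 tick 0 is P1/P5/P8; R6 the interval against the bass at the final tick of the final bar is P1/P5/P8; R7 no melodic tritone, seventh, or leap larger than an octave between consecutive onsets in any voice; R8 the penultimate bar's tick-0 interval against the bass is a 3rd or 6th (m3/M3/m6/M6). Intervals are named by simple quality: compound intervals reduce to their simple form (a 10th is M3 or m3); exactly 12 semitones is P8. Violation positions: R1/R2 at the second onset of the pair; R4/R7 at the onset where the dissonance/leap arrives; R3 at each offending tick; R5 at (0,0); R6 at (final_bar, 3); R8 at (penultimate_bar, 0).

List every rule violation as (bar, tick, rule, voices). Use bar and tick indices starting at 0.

(1, 2, R4, (0, 1))
(1, 3, R7, (1,))
(2, 0, R1, (0, 1))
(2, 2, R7, (1,))
(10, 0, R2, (0, 1))

bar 0: v0=A3 v1=A4 downbeat P8
bar 1: v0=B3 v1=D4 downbeat m3
bar 2: v0=D4 v1=D5 downbeat P8
bar 3: v0=E4 v1=G4 downbeat m3
bar 4: v0=E4 v1=E5 downbeat P8
bar 5: v0=E4 v1=B4 downbeat P5
bar 6: v0=E4 v1=G4 downbeat m3
bar 7: v0=E4 v1=E5 downbeat P8
bar 8: v0=E4 v1=C5 downbeat m6
bar 9: v0=G3 v1=E4 downbeat M6
bar 10: v0=A3 v1=A4 downbeat P8
  -> R4 @ bar 1 tick 2 v(0, 1): B3/F4 TT untreated
  -> R7 @ bar 1 tick 3 v(1,): F4->B4 leap 6st
  -> R1 @ bar 2 tick 0 v(0, 1): B3/B4 P8 -> D4/D5 P8 similar
  -> R7 @ bar 2 tick 2 v(1,): B4->F4 leap 6st
  -> R2 @ bar 10 tick 0 v(0, 1): G3/D4 P5 -> A3/A4 P8 similar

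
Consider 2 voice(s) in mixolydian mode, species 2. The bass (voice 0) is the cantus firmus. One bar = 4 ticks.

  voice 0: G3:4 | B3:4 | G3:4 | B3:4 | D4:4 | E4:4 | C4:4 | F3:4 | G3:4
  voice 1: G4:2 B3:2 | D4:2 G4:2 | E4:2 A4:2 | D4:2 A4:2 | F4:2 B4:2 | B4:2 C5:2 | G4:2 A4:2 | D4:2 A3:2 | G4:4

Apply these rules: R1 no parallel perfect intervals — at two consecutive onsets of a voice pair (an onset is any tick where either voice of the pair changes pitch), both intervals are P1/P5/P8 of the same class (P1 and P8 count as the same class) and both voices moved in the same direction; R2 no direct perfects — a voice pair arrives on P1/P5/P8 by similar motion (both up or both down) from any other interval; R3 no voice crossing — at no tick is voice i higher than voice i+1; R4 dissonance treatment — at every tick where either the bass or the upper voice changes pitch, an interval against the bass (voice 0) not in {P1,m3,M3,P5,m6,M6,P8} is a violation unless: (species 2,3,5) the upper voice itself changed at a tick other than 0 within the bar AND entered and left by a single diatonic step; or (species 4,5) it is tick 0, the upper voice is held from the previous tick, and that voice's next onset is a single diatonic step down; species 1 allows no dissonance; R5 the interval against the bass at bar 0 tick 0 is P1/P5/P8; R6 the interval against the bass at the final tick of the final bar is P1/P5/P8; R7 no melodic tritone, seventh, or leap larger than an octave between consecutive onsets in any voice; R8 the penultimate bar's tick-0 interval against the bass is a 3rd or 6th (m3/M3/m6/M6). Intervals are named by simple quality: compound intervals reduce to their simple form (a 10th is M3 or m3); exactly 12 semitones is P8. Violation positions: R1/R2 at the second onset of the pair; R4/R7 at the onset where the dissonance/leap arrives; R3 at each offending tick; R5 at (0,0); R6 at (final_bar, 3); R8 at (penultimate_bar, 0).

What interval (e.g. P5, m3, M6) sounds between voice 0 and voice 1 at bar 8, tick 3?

voice 0=G3 voice 1=G4 -> P8

P8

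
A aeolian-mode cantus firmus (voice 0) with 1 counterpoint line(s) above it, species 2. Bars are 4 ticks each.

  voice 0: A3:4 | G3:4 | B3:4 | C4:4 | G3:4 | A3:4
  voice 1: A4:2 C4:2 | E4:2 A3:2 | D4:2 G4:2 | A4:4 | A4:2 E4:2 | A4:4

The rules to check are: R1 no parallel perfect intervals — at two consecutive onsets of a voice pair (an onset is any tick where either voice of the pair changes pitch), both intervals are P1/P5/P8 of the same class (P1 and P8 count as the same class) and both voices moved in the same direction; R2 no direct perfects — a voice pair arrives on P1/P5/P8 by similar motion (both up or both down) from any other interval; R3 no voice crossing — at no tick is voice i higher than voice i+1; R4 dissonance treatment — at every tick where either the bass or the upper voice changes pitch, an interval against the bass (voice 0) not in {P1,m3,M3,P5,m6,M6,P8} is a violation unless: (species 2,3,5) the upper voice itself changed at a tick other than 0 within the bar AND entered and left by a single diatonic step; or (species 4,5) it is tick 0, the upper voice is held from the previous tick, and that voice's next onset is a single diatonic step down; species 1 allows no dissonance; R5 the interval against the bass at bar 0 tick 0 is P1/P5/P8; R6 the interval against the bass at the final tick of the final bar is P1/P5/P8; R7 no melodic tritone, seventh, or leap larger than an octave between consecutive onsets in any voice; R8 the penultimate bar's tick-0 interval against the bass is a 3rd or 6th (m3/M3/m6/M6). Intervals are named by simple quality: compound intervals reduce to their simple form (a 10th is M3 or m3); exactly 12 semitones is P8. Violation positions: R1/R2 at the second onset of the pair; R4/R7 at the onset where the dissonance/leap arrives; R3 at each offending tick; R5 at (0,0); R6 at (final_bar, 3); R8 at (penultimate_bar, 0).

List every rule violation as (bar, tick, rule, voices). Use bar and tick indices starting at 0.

bar 0: v0=A3 v1=A4 downbeat P8
bar 1: v0=G3 v1=E4 downbeat M6
bar 2: v0=B3 v1=D4 downbeat m3
bar 3: v0=C4 v1=A4 downbeat M6
bar 4: v0=G3 v1=A4 downbeat M2
bar 5: v0=A3 v1=A4 downbeat P8
  -> R4 @ bar 1 tick 2 v(0, 1): G3/A3 M2 untreated
  -> R4 @ bar 4 tick 0 v(0, 1): G3/A4 M2 untreated
  -> R8 @ bar 4 tick 0 v(0, 1): penult M2 not 3rd/6th
  -> R2 @ bar 5 tick 0 v(0, 1): G3/E4 M6 -> A3/A4 P8 similar

(1, 2, R4, (0, 1))
(4, 0, R4, (0, 1))
(4, 0, R8, (0, 1))
(5, 0, R2, (0, 1))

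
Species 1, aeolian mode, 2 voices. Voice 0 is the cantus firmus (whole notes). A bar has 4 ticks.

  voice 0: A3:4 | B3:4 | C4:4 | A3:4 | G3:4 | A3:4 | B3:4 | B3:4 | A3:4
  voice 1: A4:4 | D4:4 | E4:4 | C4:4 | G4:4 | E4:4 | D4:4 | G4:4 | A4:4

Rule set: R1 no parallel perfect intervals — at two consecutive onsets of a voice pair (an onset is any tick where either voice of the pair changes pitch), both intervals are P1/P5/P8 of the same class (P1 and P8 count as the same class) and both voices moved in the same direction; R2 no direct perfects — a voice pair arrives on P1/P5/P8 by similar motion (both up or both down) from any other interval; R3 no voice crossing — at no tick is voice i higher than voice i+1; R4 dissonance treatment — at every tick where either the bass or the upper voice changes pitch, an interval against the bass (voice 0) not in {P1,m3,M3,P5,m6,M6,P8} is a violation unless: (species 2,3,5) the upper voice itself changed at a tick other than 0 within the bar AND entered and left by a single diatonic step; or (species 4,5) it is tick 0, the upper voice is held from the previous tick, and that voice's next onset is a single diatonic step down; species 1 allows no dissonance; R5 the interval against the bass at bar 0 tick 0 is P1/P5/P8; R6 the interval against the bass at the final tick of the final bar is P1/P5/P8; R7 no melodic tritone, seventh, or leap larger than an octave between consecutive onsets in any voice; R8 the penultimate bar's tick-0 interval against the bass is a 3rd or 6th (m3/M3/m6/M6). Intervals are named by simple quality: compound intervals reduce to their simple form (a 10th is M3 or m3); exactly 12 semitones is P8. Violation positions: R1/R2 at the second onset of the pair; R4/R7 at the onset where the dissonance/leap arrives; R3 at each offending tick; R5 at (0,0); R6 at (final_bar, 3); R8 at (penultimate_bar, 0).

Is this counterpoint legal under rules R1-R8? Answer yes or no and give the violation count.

bar 0: v0=A3 v1=A4 (P8)
bar 1: v0=B3 v1=D4 (m3)
bar 2: v0=C4 v1=E4 (M3)
bar 3: v0=A3 v1=C4 (m3)
bar 4: v0=G3 v1=G4 (P8)
bar 5: v0=A3 v1=E4 (P5)
bar 6: v0=B3 v1=D4 (m3)
bar 7: v0=B3 v1=G4 (m6)
bar 8: v0=A3 v1=A4 (P8)

Yes (0 violations)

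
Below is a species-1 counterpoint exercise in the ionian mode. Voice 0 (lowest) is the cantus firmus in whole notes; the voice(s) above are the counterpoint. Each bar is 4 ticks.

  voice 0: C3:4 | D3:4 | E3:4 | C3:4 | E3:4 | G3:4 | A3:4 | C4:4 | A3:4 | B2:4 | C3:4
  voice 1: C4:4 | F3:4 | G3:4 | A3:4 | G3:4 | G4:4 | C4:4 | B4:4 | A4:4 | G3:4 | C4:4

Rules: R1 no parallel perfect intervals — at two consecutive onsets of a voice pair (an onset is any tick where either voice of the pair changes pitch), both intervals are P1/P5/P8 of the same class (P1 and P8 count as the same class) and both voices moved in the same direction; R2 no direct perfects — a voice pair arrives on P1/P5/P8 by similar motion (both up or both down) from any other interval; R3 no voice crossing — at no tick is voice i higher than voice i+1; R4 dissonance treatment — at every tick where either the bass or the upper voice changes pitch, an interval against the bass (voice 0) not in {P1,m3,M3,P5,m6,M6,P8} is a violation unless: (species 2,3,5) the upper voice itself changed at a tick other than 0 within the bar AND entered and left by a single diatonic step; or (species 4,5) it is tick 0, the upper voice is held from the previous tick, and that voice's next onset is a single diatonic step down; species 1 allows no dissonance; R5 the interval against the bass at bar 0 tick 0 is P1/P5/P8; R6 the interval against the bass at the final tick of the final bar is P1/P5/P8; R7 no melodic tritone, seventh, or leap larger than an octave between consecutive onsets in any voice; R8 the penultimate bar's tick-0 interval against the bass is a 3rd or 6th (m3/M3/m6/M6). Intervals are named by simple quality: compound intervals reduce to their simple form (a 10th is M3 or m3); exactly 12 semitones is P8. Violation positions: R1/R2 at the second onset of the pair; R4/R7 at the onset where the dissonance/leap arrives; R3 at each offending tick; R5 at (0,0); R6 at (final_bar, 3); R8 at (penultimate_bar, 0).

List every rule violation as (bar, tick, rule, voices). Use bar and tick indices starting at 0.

bar 0: v0=C3 v1=C4 downbeat P8
bar 1: v0=D3 v1=F3 downbeat m3
bar 2: v0=E3 v1=G3 downbeat m3
bar 3: v0=C3 v1=A3 downbeat M6
bar 4: v0=E3 v1=G3 downbeat m3
bar 5: v0=G3 v1=G4 downbeat P8
bar 6: v0=A3 v1=C4 downbeat m3
bar 7: v0=C4 v1=B4 downbeat M7
bar 8: v0=A3 v1=A4 downbeat P8
bar 9: v0=B2 v1=G3 downbeat m6
bar 10: v0=C3 v1=C4 downbeat P8
  -> R2 @ bar 5 tick 0 v(0, 1): E3/G3 m3 -> G3/G4 P8 similar
  -> R4 @ bar 7 tick 0 v(0, 1): C4/B4 M7 untreated
  -> R7 @ bar 7 tick 0 v(1,): C4->B4 leap 11st
  -> R2 @ bar 8 tick 0 v(0, 1): C4/B4 M7 -> A3/A4 P8 similar
  -> R7 @ bar 9 tick 0 v(0,): A3->B2 leap 10st
  -> R7 @ bar 9 tick 0 v(1,): A4->G3 leap 14st
  -> R2 @ bar 10 tick 0 v(0, 1): B2/G3 m6 -> C3/C4 P8 similar

(5, 0, R2, (0, 1))
(7, 0, R4, (0, 1))
(7, 0, R7, (1,))
(8, 0, R2, (0, 1))
(9, 0, R7, (0,))
(9, 0, R7, (1,))
(10, 0, R2, (0, 1))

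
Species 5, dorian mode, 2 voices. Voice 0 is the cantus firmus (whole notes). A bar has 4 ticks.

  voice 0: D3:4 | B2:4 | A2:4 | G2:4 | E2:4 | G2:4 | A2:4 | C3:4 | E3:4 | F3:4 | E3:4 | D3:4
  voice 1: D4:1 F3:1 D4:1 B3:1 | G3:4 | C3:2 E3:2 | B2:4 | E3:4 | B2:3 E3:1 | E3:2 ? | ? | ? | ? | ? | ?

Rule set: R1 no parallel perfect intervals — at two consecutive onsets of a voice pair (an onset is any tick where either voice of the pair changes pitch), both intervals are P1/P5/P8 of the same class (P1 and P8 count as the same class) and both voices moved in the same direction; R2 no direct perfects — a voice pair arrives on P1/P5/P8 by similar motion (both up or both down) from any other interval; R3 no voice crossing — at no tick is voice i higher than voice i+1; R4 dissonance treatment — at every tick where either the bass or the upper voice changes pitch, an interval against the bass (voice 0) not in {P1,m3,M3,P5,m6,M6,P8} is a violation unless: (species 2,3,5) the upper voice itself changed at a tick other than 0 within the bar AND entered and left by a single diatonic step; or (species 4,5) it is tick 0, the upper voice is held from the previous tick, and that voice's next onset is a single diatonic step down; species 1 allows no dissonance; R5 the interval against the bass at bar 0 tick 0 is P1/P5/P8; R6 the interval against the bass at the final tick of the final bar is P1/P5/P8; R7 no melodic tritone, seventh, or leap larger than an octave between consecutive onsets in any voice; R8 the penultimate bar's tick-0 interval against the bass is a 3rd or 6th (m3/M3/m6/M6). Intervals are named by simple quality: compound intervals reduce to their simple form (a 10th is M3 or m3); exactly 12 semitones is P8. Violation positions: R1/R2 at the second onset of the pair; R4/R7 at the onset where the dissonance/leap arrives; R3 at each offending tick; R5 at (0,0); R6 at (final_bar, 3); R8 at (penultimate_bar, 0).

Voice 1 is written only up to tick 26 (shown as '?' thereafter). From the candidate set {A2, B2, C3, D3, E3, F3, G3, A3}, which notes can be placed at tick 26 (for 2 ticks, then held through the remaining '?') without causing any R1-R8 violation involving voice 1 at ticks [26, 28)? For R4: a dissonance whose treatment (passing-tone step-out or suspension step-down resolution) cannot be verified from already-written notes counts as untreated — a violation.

A2: legal
B2: violates R4
C3: legal
D3: violates R4
E3: legal
F3: legal
G3: violates R4
A3: legal

{A2, A3, C3, E3, F3}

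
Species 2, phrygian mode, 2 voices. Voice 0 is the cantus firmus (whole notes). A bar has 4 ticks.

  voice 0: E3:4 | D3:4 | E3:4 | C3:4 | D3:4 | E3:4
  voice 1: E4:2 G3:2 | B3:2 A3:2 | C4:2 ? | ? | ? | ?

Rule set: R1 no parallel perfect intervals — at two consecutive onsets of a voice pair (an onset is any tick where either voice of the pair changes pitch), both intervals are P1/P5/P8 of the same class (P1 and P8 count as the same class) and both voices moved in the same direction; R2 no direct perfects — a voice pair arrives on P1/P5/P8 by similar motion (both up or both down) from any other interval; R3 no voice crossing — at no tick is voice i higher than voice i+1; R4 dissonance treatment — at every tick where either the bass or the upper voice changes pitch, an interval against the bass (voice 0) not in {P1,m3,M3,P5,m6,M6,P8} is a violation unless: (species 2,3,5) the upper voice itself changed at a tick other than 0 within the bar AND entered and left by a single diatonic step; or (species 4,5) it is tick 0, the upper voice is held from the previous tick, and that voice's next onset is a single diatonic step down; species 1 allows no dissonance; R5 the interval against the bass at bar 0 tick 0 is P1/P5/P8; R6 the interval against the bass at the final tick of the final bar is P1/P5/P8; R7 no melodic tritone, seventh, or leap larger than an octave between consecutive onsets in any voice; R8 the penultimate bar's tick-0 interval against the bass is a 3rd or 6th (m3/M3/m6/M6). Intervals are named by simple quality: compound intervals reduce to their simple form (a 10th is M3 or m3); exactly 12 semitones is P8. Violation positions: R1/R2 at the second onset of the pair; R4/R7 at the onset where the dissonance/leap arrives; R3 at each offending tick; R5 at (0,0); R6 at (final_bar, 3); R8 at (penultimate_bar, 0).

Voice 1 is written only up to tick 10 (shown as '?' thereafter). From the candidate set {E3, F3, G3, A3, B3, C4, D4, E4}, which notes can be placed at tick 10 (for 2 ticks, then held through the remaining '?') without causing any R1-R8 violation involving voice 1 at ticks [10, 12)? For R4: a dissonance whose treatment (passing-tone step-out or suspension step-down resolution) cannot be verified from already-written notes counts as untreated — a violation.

E3: legal
F3: violates R4
G3: legal
A3: violates R4
B3: legal
C4: legal
D4: violates R4
E4: legal

{B3, C4, E3, E4, G3}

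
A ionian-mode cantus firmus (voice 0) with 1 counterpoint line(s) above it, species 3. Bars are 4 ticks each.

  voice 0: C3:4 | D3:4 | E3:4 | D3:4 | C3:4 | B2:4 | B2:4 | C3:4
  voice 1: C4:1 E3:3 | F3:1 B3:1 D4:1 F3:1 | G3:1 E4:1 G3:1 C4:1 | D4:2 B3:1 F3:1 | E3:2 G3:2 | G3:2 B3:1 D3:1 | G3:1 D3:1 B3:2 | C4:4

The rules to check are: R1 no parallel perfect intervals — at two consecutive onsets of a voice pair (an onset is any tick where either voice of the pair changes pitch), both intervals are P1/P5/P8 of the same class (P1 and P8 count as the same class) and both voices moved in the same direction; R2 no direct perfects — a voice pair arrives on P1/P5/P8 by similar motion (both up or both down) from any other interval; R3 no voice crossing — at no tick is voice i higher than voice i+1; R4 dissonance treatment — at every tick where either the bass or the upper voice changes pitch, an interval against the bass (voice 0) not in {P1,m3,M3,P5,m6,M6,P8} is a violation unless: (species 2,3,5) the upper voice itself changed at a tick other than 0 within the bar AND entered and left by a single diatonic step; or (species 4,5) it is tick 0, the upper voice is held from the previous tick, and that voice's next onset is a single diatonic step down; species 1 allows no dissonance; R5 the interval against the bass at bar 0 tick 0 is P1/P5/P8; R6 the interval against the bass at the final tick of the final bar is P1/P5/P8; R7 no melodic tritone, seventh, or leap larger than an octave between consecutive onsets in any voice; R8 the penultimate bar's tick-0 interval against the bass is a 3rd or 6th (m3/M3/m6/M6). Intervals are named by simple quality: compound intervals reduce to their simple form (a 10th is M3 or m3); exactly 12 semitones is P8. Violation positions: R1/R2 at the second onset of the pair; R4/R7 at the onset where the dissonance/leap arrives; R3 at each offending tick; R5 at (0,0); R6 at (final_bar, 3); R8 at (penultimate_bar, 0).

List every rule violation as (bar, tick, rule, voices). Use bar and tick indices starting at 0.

bar 0: v0=C3 v1=C4 downbeat P8
bar 1: v0=D3 v1=F3 downbeat m3
bar 2: v0=E3 v1=G3 downbeat m3
bar 3: v0=D3 v1=D4 downbeat P8
bar 4: v0=C3 v1=E3 downbeat M3
bar 5: v0=B2 v1=G3 downbeat m6
bar 6: v0=B2 v1=G3 downbeat m6
bar 7: v0=C3 v1=C4 downbeat P8
  -> R7 @ bar 1 tick 1 v(1,): F3->B3 leap 6st
  -> R7 @ bar 3 tick 3 v(1,): B3->F3 leap 6st
  -> R1 @ bar 7 tick 0 v(0, 1): B2/B3 P8 -> C3/C4 P8 similar

(1, 1, R7, (1,))
(3, 3, R7, (1,))
(7, 0, R1, (0, 1))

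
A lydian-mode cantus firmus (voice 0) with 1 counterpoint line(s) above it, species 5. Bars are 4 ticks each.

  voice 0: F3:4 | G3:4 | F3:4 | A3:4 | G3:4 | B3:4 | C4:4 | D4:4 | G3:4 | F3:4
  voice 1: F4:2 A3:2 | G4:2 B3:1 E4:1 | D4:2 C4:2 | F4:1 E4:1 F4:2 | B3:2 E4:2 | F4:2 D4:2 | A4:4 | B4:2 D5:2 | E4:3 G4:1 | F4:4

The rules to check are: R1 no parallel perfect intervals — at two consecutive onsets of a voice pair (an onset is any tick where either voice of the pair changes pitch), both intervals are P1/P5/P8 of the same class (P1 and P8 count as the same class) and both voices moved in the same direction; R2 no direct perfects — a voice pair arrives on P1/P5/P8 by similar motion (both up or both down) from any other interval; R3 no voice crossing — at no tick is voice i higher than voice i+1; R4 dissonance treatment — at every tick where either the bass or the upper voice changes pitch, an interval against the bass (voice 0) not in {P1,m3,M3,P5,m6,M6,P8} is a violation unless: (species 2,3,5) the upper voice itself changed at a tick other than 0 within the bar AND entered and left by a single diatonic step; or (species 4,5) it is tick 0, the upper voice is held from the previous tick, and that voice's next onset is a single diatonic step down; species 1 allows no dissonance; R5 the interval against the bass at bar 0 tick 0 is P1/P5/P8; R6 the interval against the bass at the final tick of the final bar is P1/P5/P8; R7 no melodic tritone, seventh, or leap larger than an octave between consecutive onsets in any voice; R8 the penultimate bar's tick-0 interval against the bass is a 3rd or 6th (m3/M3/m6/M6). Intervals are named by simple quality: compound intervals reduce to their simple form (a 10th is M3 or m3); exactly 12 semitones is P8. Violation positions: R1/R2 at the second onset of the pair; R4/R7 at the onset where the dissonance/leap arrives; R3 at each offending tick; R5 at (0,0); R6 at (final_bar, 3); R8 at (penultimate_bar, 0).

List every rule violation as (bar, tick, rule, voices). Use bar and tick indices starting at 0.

(1, 0, R2, (0, 1))
(1, 0, R7, (1,))
(4, 0, R7, (1,))
(5, 0, R4, (0, 1))
(8, 0, R7, (1,))
(9, 0, R1, (0, 1))

bar 0: v0=F3 v1=F4 downbeat P8
bar 1: v0=G3 v1=G4 downbeat P8
bar 2: v0=F3 v1=D4 downbeat M6
bar 3: v0=A3 v1=F4 downbeat m6
bar 4: v0=G3 v1=B3 downbeat M3
bar 5: v0=B3 v1=F4 downbeat TT
bar 6: v0=C4 v1=A4 downbeat M6
bar 7: v0=D4 v1=B4 downbeat M6
bar 8: v0=G3 v1=E4 downbeat M6
bar 9: v0=F3 v1=F4 downbeat P8
  -> R2 @ bar 1 tick 0 v(0, 1): F3/A3 M3 -> G3/G4 P8 similar
  -> R7 @ bar 1 tick 0 v(1,): A3->G4 leap 10st
  -> R7 @ bar 4 tick 0 v(1,): F4->B3 leap 6st
  -> R4 @ bar 5 tick 0 v(0, 1): B3/F4 TT untreated
  -> R7 @ bar 8 tick 0 v(1,): D5->E4 leap 10st
  -> R1 @ bar 9 tick 0 v(0, 1): G3/G4 P8 -> F3/F4 P8 similar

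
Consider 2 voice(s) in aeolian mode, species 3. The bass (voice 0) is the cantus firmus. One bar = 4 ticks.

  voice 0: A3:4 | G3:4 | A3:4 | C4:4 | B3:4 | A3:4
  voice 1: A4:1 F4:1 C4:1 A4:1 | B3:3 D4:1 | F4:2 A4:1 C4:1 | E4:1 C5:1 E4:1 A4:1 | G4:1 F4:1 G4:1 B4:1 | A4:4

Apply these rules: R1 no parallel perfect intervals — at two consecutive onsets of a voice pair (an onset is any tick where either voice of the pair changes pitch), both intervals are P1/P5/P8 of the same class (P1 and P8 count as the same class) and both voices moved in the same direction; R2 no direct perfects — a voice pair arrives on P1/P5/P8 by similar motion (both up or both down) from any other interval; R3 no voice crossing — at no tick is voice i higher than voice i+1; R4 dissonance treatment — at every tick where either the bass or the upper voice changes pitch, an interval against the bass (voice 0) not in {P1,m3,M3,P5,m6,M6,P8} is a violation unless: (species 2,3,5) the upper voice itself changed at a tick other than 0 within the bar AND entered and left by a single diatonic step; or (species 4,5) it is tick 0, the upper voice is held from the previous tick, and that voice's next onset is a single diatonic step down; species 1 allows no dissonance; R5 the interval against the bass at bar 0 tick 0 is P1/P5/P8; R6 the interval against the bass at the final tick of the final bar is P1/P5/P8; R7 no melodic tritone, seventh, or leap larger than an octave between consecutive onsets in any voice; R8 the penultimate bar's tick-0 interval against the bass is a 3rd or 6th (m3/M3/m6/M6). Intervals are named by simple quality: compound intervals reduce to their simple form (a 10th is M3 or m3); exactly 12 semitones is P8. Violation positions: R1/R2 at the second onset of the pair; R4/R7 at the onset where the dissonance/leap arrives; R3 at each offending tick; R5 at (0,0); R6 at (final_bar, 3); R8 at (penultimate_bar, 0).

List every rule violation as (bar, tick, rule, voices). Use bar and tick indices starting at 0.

(1, 0, R7, (1,))
(5, 0, R1, (0, 1))

bar 0: v0=A3 v1=A4 downbeat P8
bar 1: v0=G3 v1=B3 downbeat M3
bar 2: v0=A3 v1=F4 downbeat m6
bar 3: v0=C4 v1=E4 downbeat M3
bar 4: v0=B3 v1=G4 downbeat m6
bar 5: v0=A3 v1=A4 downbeat P8
  -> R7 @ bar 1 tick 0 v(1,): A4->B3 leap 10st
  -> R1 @ bar 5 tick 0 v(0, 1): B3/B4 P8 -> A3/A4 P8 similar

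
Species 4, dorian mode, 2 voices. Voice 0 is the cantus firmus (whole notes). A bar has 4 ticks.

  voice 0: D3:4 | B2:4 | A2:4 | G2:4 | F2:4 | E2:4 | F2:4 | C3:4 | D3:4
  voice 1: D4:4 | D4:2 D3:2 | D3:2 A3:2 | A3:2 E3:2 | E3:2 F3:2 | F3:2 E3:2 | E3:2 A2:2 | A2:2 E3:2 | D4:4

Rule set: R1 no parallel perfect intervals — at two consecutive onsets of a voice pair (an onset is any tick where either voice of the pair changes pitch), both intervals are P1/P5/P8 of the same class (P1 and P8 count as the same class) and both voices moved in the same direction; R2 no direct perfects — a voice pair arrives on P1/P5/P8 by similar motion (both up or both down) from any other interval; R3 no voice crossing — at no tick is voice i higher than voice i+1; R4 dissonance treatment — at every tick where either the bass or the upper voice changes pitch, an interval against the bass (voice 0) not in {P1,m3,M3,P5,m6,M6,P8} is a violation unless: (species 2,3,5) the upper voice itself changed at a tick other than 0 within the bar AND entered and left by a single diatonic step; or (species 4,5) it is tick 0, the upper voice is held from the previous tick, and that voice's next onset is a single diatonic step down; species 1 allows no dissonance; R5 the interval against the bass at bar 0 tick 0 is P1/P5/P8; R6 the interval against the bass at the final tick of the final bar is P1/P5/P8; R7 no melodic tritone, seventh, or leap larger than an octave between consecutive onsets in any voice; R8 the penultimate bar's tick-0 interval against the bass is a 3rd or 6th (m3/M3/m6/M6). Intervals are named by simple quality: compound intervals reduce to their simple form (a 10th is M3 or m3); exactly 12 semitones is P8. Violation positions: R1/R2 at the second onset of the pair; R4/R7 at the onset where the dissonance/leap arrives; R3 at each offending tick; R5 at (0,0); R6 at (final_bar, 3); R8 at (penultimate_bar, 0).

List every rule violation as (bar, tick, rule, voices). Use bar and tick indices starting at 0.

bar 0: v0=D3 v1=D4 downbeat P8
bar 1: v0=B2 v1=D4 downbeat m3
bar 2: v0=A2 v1=D3 downbeat P4
bar 3: v0=G2 v1=A3 downbeat M2
bar 4: v0=F2 v1=E3 downbeat M7
bar 5: v0=E2 v1=F3 downbeat m2
bar 6: v0=F2 v1=E3 downbeat M7
bar 7: v0=C3 v1=A2 downbeat m3
bar 8: v0=D3 v1=D4 downbeat P8
  -> R4 @ bar 2 tick 0 v(0, 1): A2/D3 P4 untreated
  -> R4 @ bar 3 tick 0 v(0, 1): G2/A3 M2 untreated
  -> R4 @ bar 4 tick 0 v(0, 1): F2/E3 M7 untreated
  -> R4 @ bar 6 tick 0 v(0, 1): F2/E3 M7 untreated
  -> R3 @ bar 7 tick 0 v(0, 1): C3 above A2
  -> R3 @ bar 7 tick 1 v(0, 1): C3 above A2
  -> R2 @ bar 8 tick 0 v(0, 1): C3/E3 M3 -> D3/D4 P8 similar
  -> R7 @ bar 8 tick 0 v(1,): E3->D4 leap 10st

(2, 0, R4, (0, 1))
(3, 0, R4, (0, 1))
(4, 0, R4, (0, 1))
(6, 0, R4, (0, 1))
(7, 0, R3, (0, 1))
(7, 1, R3, (0, 1))
(8, 0, R2, (0, 1))
(8, 0, R7, (1,))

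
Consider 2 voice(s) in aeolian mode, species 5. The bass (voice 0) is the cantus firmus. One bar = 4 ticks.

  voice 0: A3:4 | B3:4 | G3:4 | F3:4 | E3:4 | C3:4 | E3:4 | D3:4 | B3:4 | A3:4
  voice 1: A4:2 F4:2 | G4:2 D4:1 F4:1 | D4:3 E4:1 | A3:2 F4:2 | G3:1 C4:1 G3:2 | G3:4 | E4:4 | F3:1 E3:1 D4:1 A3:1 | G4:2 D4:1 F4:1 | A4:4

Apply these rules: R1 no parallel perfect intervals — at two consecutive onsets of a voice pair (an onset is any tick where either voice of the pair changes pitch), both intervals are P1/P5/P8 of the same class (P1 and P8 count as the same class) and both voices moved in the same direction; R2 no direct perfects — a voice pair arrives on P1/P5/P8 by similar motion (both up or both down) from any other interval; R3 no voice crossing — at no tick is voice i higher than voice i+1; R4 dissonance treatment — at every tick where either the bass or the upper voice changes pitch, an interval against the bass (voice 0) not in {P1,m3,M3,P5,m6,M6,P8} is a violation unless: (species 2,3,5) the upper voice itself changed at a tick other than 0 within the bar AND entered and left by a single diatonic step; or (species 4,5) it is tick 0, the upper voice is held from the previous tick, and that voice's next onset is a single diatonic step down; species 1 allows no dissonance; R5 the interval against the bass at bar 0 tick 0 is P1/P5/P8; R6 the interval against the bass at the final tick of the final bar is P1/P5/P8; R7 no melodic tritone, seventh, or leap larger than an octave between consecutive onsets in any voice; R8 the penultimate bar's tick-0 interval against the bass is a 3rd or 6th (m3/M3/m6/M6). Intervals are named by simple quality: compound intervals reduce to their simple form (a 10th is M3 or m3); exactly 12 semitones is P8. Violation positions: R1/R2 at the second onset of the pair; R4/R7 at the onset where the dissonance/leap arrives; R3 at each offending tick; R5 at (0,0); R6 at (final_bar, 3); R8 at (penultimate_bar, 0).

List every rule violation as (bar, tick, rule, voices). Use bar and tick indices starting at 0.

bar 0: v0=A3 v1=A4 downbeat P8
bar 1: v0=B3 v1=G4 downbeat m6
bar 2: v0=G3 v1=D4 downbeat P5
bar 3: v0=F3 v1=A3 downbeat M3
bar 4: v0=E3 v1=G3 downbeat m3
bar 5: v0=C3 v1=G3 downbeat P5
bar 6: v0=E3 v1=E4 downbeat P8
bar 7: v0=D3 v1=F3 downbeat m3
bar 8: v0=B3 v1=G4 downbeat m6
bar 9: v0=A3 v1=A4 downbeat P8
  -> R4 @ bar 1 tick 3 v(0, 1): B3/F4 TT untreated
  -> R2 @ bar 2 tick 0 v(0, 1): B3/F4 TT -> G3/D4 P5 similar
  -> R7 @ bar 4 tick 0 v(1,): F4->G3 leap 10st
  -> R2 @ bar 6 tick 0 v(0, 1): C3/G3 P5 -> E3/E4 P8 similar
  -> R7 @ bar 7 tick 0 v(1,): E4->F3 leap 11st
  -> R4 @ bar 7 tick 1 v(0, 1): D3/E3 M2 untreated
  -> R7 @ bar 7 tick 2 v(1,): E3->D4 leap 10st
  -> R7 @ bar 8 tick 0 v(1,): A3->G4 leap 10st
  -> R4 @ bar 8 tick 3 v(0, 1): B3/F4 TT untreated

(1, 3, R4, (0, 1))
(2, 0, R2, (0, 1))
(4, 0, R7, (1,))
(6, 0, R2, (0, 1))
(7, 0, R7, (1,))
(7, 1, R4, (0, 1))
(7, 2, R7, (1,))
(8, 0, R7, (1,))
(8, 3, R4, (0, 1))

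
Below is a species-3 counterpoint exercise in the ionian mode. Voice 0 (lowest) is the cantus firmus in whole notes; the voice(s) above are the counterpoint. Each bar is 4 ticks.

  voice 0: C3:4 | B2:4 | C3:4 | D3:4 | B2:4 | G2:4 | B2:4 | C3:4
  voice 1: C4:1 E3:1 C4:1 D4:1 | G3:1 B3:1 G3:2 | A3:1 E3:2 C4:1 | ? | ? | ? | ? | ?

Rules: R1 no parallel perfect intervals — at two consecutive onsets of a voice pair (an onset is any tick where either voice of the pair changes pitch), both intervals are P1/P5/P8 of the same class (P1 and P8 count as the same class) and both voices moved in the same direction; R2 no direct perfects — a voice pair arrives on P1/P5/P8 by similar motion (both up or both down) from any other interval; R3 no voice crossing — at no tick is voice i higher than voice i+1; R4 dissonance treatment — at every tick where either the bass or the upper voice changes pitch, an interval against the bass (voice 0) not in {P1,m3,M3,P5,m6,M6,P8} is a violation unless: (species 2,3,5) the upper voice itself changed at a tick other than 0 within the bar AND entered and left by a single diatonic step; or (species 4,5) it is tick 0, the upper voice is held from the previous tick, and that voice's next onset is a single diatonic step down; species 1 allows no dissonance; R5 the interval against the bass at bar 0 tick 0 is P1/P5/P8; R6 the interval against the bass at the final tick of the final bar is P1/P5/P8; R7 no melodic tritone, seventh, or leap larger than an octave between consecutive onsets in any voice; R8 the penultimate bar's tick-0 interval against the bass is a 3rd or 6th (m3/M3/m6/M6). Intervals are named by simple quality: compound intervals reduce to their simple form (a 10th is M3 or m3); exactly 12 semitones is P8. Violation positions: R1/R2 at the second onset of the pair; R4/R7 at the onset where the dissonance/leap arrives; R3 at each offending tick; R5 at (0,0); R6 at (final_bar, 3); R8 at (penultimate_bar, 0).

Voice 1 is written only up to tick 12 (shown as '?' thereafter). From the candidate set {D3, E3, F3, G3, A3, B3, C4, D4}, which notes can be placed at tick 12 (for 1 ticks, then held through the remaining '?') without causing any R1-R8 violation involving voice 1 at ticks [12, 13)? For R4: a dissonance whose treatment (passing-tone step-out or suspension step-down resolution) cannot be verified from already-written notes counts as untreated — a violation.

{A3, B3, F3}

D3: violates R7
E3: violates R4
F3: legal
G3: violates R4
A3: legal
B3: legal
C4: violates R4
D4: violates R1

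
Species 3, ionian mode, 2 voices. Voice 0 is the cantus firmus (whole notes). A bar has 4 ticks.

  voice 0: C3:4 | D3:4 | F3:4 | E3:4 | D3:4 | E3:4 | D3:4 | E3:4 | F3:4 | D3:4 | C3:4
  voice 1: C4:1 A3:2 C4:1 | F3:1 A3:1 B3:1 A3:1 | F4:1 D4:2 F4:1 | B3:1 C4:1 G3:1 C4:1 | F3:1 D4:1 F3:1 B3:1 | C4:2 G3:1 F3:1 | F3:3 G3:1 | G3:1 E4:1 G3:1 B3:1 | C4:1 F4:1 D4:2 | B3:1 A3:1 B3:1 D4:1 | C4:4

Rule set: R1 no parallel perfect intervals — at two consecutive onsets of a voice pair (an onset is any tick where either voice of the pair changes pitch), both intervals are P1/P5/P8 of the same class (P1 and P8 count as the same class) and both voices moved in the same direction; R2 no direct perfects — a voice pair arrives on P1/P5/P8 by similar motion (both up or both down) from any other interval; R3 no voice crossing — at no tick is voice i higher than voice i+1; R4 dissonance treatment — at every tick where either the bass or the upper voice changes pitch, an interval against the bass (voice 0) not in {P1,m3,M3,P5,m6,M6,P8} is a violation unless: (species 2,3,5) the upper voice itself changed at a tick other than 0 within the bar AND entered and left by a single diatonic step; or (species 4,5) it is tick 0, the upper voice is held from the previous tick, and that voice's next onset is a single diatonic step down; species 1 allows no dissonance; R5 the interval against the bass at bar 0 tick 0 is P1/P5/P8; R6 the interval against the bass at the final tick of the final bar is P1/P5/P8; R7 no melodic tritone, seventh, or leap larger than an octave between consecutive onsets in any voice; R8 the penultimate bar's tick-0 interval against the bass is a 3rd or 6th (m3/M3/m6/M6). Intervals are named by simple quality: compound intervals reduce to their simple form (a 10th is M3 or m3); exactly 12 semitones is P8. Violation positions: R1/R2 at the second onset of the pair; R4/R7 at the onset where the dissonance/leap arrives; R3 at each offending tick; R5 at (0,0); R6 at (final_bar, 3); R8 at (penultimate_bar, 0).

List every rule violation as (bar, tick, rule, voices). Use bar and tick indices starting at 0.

bar 0: v0=C3 v1=C4 downbeat P8
bar 1: v0=D3 v1=F3 downbeat m3
bar 2: v0=F3 v1=F4 downbeat P8
bar 3: v0=E3 v1=B3 downbeat P5
bar 4: v0=D3 v1=F3 downbeat m3
bar 5: v0=E3 v1=C4 downbeat m6
bar 6: v0=D3 v1=F3 downbeat m3
bar 7: v0=E3 v1=G3 downbeat m3
bar 8: v0=F3 v1=C4 downbeat P5
bar 9: v0=D3 v1=B3 downbeat M6
bar 10: v0=C3 v1=C4 downbeat P8
  -> R2 @ bar 2 tick 0 v(0, 1): D3/A3 P5 -> F3/F4 P8 similar
  -> R2 @ bar 3 tick 0 v(0, 1): F3/F4 P8 -> E3/B3 P5 similar
  -> R7 @ bar 3 tick 0 v(1,): F4->B3 leap 6st
  -> R7 @ bar 4 tick 3 v(1,): F3->B3 leap 6st
  -> R4 @ bar 6 tick 3 v(0, 1): D3/G3 P4 untreated
  -> R1 @ bar 8 tick 0 v(0, 1): E3/B3 P5 -> F3/C4 P5 similar
  -> R1 @ bar 10 tick 0 v(0, 1): D3/D4 P8 -> C3/C4 P8 similar

(2, 0, R2, (0, 1))
(3, 0, R2, (0, 1))
(3, 0, R7, (1,))
(4, 3, R7, (1,))
(6, 3, R4, (0, 1))
(8, 0, R1, (0, 1))
(10, 0, R1, (0, 1))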